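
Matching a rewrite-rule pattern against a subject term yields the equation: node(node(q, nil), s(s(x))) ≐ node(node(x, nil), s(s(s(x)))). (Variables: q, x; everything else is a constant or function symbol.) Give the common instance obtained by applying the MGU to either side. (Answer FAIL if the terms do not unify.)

Decompose node/2: node(q, nil) ≐ node(x, nil),  s(s(x)) ≐ s(s(s(x))).
Decompose node/2: q ≐ x,  nil ≐ nil.
Bind q := x; no other remaining equation mentions q.
Delete trivial equation nil ≐ nil.
Decompose s/1: s(x) ≐ s(s(x)).
Decompose s/1: x ≐ s(x).
Occurs check fails: x occurs in s(x); the equation x ≐ s(x) has no finite solution.

FAIL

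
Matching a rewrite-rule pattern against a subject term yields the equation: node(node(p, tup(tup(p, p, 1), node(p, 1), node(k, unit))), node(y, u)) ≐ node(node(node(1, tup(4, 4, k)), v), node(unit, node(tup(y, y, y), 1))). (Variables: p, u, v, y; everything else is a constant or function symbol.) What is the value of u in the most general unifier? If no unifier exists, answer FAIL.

node(tup(unit, unit, unit), 1)

Decompose node/2: node(p, tup(tup(p, p, 1), node(p, 1), node(k, unit))) ≐ node(node(1, tup(4, 4, k)), v),  node(y, u) ≐ node(unit, node(tup(y, y, y), 1)).
Decompose node/2: p ≐ node(1, tup(4, 4, k)),  tup(tup(p, p, 1), node(p, 1), node(k, unit)) ≐ v.
Bind p := node(1, tup(4, 4, k)); substituting into the one remaining equation that mentions p gives: tup(tup(node(1, tup(4, 4, k)), node(1, tup(4, 4, k)), 1), node(node(1, tup(4, 4, k)), 1), node(k, unit)) ≐ v.
Bind v := tup(tup(node(1, tup(4, 4, k)), node(1, tup(4, 4, k)), 1), node(node(1, tup(4, 4, k)), 1), node(k, unit)); no other remaining equation mentions v.
Decompose node/2: y ≐ unit,  u ≐ node(tup(y, y, y), 1).
Bind y := unit; substituting into the remaining equation gives: u ≐ node(tup(unit, unit, unit), 1).
Bind u := node(tup(unit, unit, unit), 1).
MGU = { p := node(1, tup(4, 4, k)), v := tup(tup(node(1, tup(4, 4, k)), node(1, tup(4, 4, k)), 1), node(node(1, tup(4, 4, k)), 1), node(k, unit)), y := unit, u := node(tup(unit, unit, unit), 1) }, so u := node(tup(unit, unit, unit), 1).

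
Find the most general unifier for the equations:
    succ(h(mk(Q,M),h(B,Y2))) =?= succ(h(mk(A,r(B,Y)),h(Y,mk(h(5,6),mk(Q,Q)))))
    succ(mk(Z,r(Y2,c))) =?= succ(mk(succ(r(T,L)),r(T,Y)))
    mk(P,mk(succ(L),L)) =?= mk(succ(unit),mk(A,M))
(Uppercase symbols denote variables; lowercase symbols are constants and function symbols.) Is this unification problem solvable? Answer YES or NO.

YES

Decompose succ/1: h(mk(Q,M),h(B,Y2)) =?= h(mk(A,r(B,Y)),h(Y,mk(h(5,6),mk(Q,Q)))).
Decompose h/2: mk(Q,M) =?= mk(A,r(B,Y)),  h(B,Y2) =?= h(Y,mk(h(5,6),mk(Q,Q))).
Decompose mk/2: Q =?= A,  M =?= r(B,Y).
Bind Q := A; substituting into the one remaining equation that mentions Q gives: h(B,Y2) =?= h(Y,mk(h(5,6),mk(A,A))).
Bind M := r(B,Y); substituting into the one remaining equation that mentions M gives: mk(P,mk(succ(L),L)) =?= mk(succ(unit),mk(A,r(B,Y))).
Decompose h/2: B =?= Y,  Y2 =?= mk(h(5,6),mk(A,A)).
Bind B := Y; substituting into the one remaining equation that mentions B gives: mk(P,mk(succ(L),L)) =?= mk(succ(unit),mk(A,r(Y,Y))). Substituting into the earlier binding gives M := r(Y,Y).
Bind Y2 := mk(h(5,6),mk(A,A)); substituting into the one remaining equation that mentions Y2 gives: succ(mk(Z,r(mk(h(5,6),mk(A,A)),c))) =?= succ(mk(succ(r(T,L)),r(T,Y))).
Decompose succ/1: mk(Z,r(mk(h(5,6),mk(A,A)),c)) =?= mk(succ(r(T,L)),r(T,Y)).
Decompose mk/2: Z =?= succ(r(T,L)),  r(mk(h(5,6),mk(A,A)),c) =?= r(T,Y).
Bind Z := succ(r(T,L)); no other remaining equation mentions Z.
Decompose r/2: mk(h(5,6),mk(A,A)) =?= T,  c =?= Y.
Bind T := mk(h(5,6),mk(A,A)); no other remaining equation mentions T. Substituting into the earlier binding gives Z := succ(r(mk(h(5,6),mk(A,A)),L)).
Bind Y := c; substituting into the remaining equation gives: mk(P,mk(succ(L),L)) =?= mk(succ(unit),mk(A,r(c,c))). Substituting into the earlier bindings gives M := r(c,c), B := c.
Decompose mk/2: P =?= succ(unit),  mk(succ(L),L) =?= mk(A,r(c,c)).
Bind P := succ(unit); no other remaining equation mentions P.
Decompose mk/2: succ(L) =?= A,  L =?= r(c,c).
Bind A := succ(L); no other remaining equation mentions A. Substituting into the earlier bindings gives Q := succ(L), Y2 := mk(h(5,6),mk(succ(L),succ(L))), Z := succ(r(mk(h(5,6),mk(succ(L),succ(L))),L)), T := mk(h(5,6),mk(succ(L),succ(L))).
Bind L := r(c,c). Substituting into the earlier bindings gives Q := succ(r(c,c)), Y2 := mk(h(5,6),mk(succ(r(c,c)),succ(r(c,c)))), Z := succ(r(mk(h(5,6),mk(succ(r(c,c)),succ(r(c,c)))),r(c,c))), T := mk(h(5,6),mk(succ(r(c,c)),succ(r(c,c)))), A := succ(r(c,c)).
No equations remain and no clash or occurs-check failure arose, so a unifier exists.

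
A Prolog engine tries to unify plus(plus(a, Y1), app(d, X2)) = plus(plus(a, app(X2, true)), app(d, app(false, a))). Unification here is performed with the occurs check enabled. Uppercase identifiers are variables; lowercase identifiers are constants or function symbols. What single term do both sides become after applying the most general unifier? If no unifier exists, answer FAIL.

plus(plus(a, app(app(false, a), true)), app(d, app(false, a)))

Decompose plus/2: plus(a, Y1) = plus(a, app(X2, true)),  app(d, X2) = app(d, app(false, a)).
Decompose plus/2: a = a,  Y1 = app(X2, true).
Delete trivial equation a = a.
Bind Y1 := app(X2, true); no other remaining equation mentions Y1.
Decompose app/2: d = d,  X2 = app(false, a).
Delete trivial equation d = d.
Bind X2 := app(false, a). Substituting into the earlier binding gives Y1 := app(app(false, a), true).
Applying the MGU to either side gives plus(plus(a, app(app(false, a), true)), app(d, app(false, a))).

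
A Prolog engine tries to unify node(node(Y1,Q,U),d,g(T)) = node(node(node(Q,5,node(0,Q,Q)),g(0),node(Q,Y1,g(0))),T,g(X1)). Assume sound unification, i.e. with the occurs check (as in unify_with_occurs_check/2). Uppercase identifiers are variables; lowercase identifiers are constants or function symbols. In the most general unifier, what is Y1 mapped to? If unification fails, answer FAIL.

Decompose node/3: node(Y1,Q,U) = node(node(Q,5,node(0,Q,Q)),g(0),node(Q,Y1,g(0))),  d = T,  g(T) = g(X1).
Decompose node/3: Y1 = node(Q,5,node(0,Q,Q)),  Q = g(0),  U = node(Q,Y1,g(0)).
Bind Y1 := node(Q,5,node(0,Q,Q)); substituting into the one remaining equation that mentions Y1 gives: U = node(Q,node(Q,5,node(0,Q,Q)),g(0)).
Bind Q := g(0); substituting into the one remaining equation that mentions Q gives: U = node(g(0),node(g(0),5,node(0,g(0),g(0))),g(0)). Substituting into the earlier binding gives Y1 := node(g(0),5,node(0,g(0),g(0))).
Bind U := node(g(0),node(g(0),5,node(0,g(0),g(0))),g(0)); no other remaining equation mentions U.
Bind T := d; substituting into the remaining equation gives: g(d) = g(X1).
Decompose g/1: d = X1.
Bind X1 := d.
MGU = { Y1 ↦ node(g(0),5,node(0,g(0),g(0))), Q ↦ g(0), U ↦ node(g(0),node(g(0),5,node(0,g(0),g(0))),g(0)), T ↦ d, X1 ↦ d }, so Y1 ↦ node(g(0),5,node(0,g(0),g(0))).

node(g(0),5,node(0,g(0),g(0)))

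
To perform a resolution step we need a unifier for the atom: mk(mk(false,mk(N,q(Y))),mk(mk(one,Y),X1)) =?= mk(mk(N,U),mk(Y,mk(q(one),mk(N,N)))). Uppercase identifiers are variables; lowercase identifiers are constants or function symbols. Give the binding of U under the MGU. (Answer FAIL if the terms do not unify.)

Decompose mk/2: mk(false,mk(N,q(Y))) =?= mk(N,U),  mk(mk(one,Y),X1) =?= mk(Y,mk(q(one),mk(N,N))).
Decompose mk/2: false =?= N,  mk(N,q(Y)) =?= U.
Bind N := false; substituting into the remaining equations gives: mk(false,q(Y)) =?= U,  mk(mk(one,Y),X1) =?= mk(Y,mk(q(one),mk(false,false))).
Bind U := mk(false,q(Y)); no other remaining equation mentions U.
Decompose mk/2: mk(one,Y) =?= Y,  X1 =?= mk(q(one),mk(false,false)).
Occurs check fails: Y occurs in mk(one,Y); the equation Y =?= mk(one,Y) has no finite solution.

FAIL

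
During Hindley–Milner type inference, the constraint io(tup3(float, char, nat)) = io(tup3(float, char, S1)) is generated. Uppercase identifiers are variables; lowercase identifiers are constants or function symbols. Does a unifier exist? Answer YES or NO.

YES

Decompose io/1: tup3(float, char, nat) = tup3(float, char, S1).
Decompose tup3/3: float = float,  char = char,  nat = S1.
Delete trivial equation float = float.
Delete trivial equation char = char.
Bind S1 := nat.
No equations remain and no clash or occurs-check failure arose, so a unifier exists.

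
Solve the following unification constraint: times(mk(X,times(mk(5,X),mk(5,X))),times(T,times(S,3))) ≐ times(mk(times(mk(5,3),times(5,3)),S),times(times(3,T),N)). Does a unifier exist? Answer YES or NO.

Decompose times/2: mk(X,times(mk(5,X),mk(5,X))) ≐ mk(times(mk(5,3),times(5,3)),S),  times(T,times(S,3)) ≐ times(times(3,T),N).
Decompose mk/2: X ≐ times(mk(5,3),times(5,3)),  times(mk(5,X),mk(5,X)) ≐ S.
Bind X := times(mk(5,3),times(5,3)); substituting into the one remaining equation that mentions X gives: times(mk(5,times(mk(5,3),times(5,3))),mk(5,times(mk(5,3),times(5,3)))) ≐ S.
Bind S := times(mk(5,times(mk(5,3),times(5,3))),mk(5,times(mk(5,3),times(5,3)))); substituting into the remaining equation gives: times(T,times(times(mk(5,times(mk(5,3),times(5,3))),mk(5,times(mk(5,3),times(5,3)))),3)) ≐ times(times(3,T),N).
Decompose times/2: T ≐ times(3,T),  times(times(mk(5,times(mk(5,3),times(5,3))),mk(5,times(mk(5,3),times(5,3)))),3) ≐ N.
Occurs check fails: T occurs in times(3,T); the equation T ≐ times(3,T) has no finite solution.

NO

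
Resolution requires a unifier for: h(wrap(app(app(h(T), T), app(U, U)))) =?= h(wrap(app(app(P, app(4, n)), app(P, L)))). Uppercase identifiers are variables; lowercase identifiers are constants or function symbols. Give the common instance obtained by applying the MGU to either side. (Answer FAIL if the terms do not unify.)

Decompose h/1: wrap(app(app(h(T), T), app(U, U))) =?= wrap(app(app(P, app(4, n)), app(P, L))).
Decompose wrap/1: app(app(h(T), T), app(U, U)) =?= app(app(P, app(4, n)), app(P, L)).
Decompose app/2: app(h(T), T) =?= app(P, app(4, n)),  app(U, U) =?= app(P, L).
Decompose app/2: h(T) =?= P,  T =?= app(4, n).
Bind P := h(T); substituting into the one remaining equation that mentions P gives: app(U, U) =?= app(h(T), L).
Bind T := app(4, n); substituting into the remaining equation gives: app(U, U) =?= app(h(app(4, n)), L). Substituting into the earlier binding gives P := h(app(4, n)).
Decompose app/2: U =?= h(app(4, n)),  U =?= L.
Bind U := h(app(4, n)); substituting into the remaining equation gives: h(app(4, n)) =?= L.
Bind L := h(app(4, n)).
Applying the MGU to either side gives h(wrap(app(app(h(app(4, n)), app(4, n)), app(h(app(4, n)), h(app(4, n)))))).

h(wrap(app(app(h(app(4, n)), app(4, n)), app(h(app(4, n)), h(app(4, n))))))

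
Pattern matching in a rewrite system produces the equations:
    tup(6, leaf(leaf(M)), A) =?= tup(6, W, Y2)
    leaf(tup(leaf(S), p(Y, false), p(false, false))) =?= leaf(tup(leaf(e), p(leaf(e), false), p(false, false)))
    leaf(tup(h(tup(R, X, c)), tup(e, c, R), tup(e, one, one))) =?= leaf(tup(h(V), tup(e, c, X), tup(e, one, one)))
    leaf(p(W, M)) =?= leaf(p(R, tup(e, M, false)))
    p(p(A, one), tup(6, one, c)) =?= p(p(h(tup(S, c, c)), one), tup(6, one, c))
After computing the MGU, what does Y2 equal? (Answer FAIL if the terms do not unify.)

FAIL

Decompose tup/3: 6 =?= 6,  leaf(leaf(M)) =?= W,  A =?= Y2.
Delete trivial equation 6 =?= 6.
Bind W := leaf(leaf(M)); substituting into the one remaining equation that mentions W gives: leaf(p(leaf(leaf(M)), M)) =?= leaf(p(R, tup(e, M, false))).
Bind A := Y2; substituting into the one remaining equation that mentions A gives: p(p(Y2, one), tup(6, one, c)) =?= p(p(h(tup(S, c, c)), one), tup(6, one, c)).
Decompose leaf/1: tup(leaf(S), p(Y, false), p(false, false)) =?= tup(leaf(e), p(leaf(e), false), p(false, false)).
Decompose tup/3: leaf(S) =?= leaf(e),  p(Y, false) =?= p(leaf(e), false),  p(false, false) =?= p(false, false).
Decompose leaf/1: S =?= e.
Bind S := e; substituting into the one remaining equation that mentions S gives: p(p(Y2, one), tup(6, one, c)) =?= p(p(h(tup(e, c, c)), one), tup(6, one, c)).
Decompose p/2: Y =?= leaf(e),  false =?= false.
Bind Y := leaf(e); no other remaining equation mentions Y.
Delete trivial equation false =?= false.
Delete trivial equation p(false, false) =?= p(false, false).
Decompose leaf/1: tup(h(tup(R, X, c)), tup(e, c, R), tup(e, one, one)) =?= tup(h(V), tup(e, c, X), tup(e, one, one)).
Decompose tup/3: h(tup(R, X, c)) =?= h(V),  tup(e, c, R) =?= tup(e, c, X),  tup(e, one, one) =?= tup(e, one, one).
Decompose h/1: tup(R, X, c) =?= V.
Bind V := tup(R, X, c); no other remaining equation mentions V.
Decompose tup/3: e =?= e,  c =?= c,  R =?= X.
Delete trivial equation e =?= e.
Delete trivial equation c =?= c.
Bind R := X; substituting into the one remaining equation that mentions R gives: leaf(p(leaf(leaf(M)), M)) =?= leaf(p(X, tup(e, M, false))). Substituting into the earlier binding gives V := tup(X, X, c).
Delete trivial equation tup(e, one, one) =?= tup(e, one, one).
Decompose leaf/1: p(leaf(leaf(M)), M) =?= p(X, tup(e, M, false)).
Decompose p/2: leaf(leaf(M)) =?= X,  M =?= tup(e, M, false).
Bind X := leaf(leaf(M)); no other remaining equation mentions X. Substituting into the earlier bindings gives V := tup(leaf(leaf(M)), leaf(leaf(M)), c), R := leaf(leaf(M)).
Occurs check fails: M occurs in tup(e, M, false); the equation M =?= tup(e, M, false) has no finite solution.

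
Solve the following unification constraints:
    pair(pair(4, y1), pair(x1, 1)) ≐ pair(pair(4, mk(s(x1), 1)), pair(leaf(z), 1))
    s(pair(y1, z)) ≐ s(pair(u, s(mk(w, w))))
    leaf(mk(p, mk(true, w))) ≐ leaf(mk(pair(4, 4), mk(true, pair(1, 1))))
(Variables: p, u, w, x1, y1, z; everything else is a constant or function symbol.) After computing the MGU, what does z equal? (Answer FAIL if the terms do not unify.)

s(mk(pair(1, 1), pair(1, 1)))

Decompose pair/2: pair(4, y1) ≐ pair(4, mk(s(x1), 1)),  pair(x1, 1) ≐ pair(leaf(z), 1).
Decompose pair/2: 4 ≐ 4,  y1 ≐ mk(s(x1), 1).
Delete trivial equation 4 ≐ 4.
Bind y1 := mk(s(x1), 1); substituting into the one remaining equation that mentions y1 gives: s(pair(mk(s(x1), 1), z)) ≐ s(pair(u, s(mk(w, w)))).
Decompose pair/2: x1 ≐ leaf(z),  1 ≐ 1.
Bind x1 := leaf(z); substituting into the one remaining equation that mentions x1 gives: s(pair(mk(s(leaf(z)), 1), z)) ≐ s(pair(u, s(mk(w, w)))). Substituting into the earlier binding gives y1 := mk(s(leaf(z)), 1).
Delete trivial equation 1 ≐ 1.
Decompose s/1: pair(mk(s(leaf(z)), 1), z) ≐ pair(u, s(mk(w, w))).
Decompose pair/2: mk(s(leaf(z)), 1) ≐ u,  z ≐ s(mk(w, w)).
Bind u := mk(s(leaf(z)), 1); no other remaining equation mentions u.
Bind z := s(mk(w, w)); no other remaining equation mentions z. Substituting into the earlier bindings gives y1 := mk(s(leaf(s(mk(w, w)))), 1), x1 := leaf(s(mk(w, w))), u := mk(s(leaf(s(mk(w, w)))), 1).
Decompose leaf/1: mk(p, mk(true, w)) ≐ mk(pair(4, 4), mk(true, pair(1, 1))).
Decompose mk/2: p ≐ pair(4, 4),  mk(true, w) ≐ mk(true, pair(1, 1)).
Bind p := pair(4, 4); no other remaining equation mentions p.
Decompose mk/2: true ≐ true,  w ≐ pair(1, 1).
Delete trivial equation true ≐ true.
Bind w := pair(1, 1). Substituting into the earlier bindings gives y1 := mk(s(leaf(s(mk(pair(1, 1), pair(1, 1))))), 1), x1 := leaf(s(mk(pair(1, 1), pair(1, 1)))), u := mk(s(leaf(s(mk(pair(1, 1), pair(1, 1))))), 1), z := s(mk(pair(1, 1), pair(1, 1))).
MGU = { y1 ↦ mk(s(leaf(s(mk(pair(1, 1), pair(1, 1))))), 1), x1 ↦ leaf(s(mk(pair(1, 1), pair(1, 1)))), u ↦ mk(s(leaf(s(mk(pair(1, 1), pair(1, 1))))), 1), z ↦ s(mk(pair(1, 1), pair(1, 1))), p ↦ pair(4, 4), w ↦ pair(1, 1) }, so z ↦ s(mk(pair(1, 1), pair(1, 1))).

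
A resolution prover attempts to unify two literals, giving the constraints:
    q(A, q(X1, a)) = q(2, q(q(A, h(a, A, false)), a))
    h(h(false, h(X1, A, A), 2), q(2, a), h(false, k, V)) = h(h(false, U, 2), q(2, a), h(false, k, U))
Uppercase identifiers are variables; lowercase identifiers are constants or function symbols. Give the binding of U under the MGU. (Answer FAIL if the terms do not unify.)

h(q(2, h(a, 2, false)), 2, 2)

Decompose q/2: A = 2,  q(X1, a) = q(q(A, h(a, A, false)), a).
Bind A := 2; substituting into the remaining equations gives: q(X1, a) = q(q(2, h(a, 2, false)), a),  h(h(false, h(X1, 2, 2), 2), q(2, a), h(false, k, V)) = h(h(false, U, 2), q(2, a), h(false, k, U)).
Decompose q/2: X1 = q(2, h(a, 2, false)),  a = a.
Bind X1 := q(2, h(a, 2, false)); substituting into the one remaining equation that mentions X1 gives: h(h(false, h(q(2, h(a, 2, false)), 2, 2), 2), q(2, a), h(false, k, V)) = h(h(false, U, 2), q(2, a), h(false, k, U)).
Delete trivial equation a = a.
Decompose h/3: h(false, h(q(2, h(a, 2, false)), 2, 2), 2) = h(false, U, 2),  q(2, a) = q(2, a),  h(false, k, V) = h(false, k, U).
Decompose h/3: false = false,  h(q(2, h(a, 2, false)), 2, 2) = U,  2 = 2.
Delete trivial equation false = false.
Bind U := h(q(2, h(a, 2, false)), 2, 2); substituting into the one remaining equation that mentions U gives: h(false, k, V) = h(false, k, h(q(2, h(a, 2, false)), 2, 2)).
Delete trivial equation 2 = 2.
Delete trivial equation q(2, a) = q(2, a).
Decompose h/3: false = false,  k = k,  V = h(q(2, h(a, 2, false)), 2, 2).
Delete trivial equation false = false.
Delete trivial equation k = k.
Bind V := h(q(2, h(a, 2, false)), 2, 2).
MGU = { A ↦ 2, X1 ↦ q(2, h(a, 2, false)), U ↦ h(q(2, h(a, 2, false)), 2, 2), V ↦ h(q(2, h(a, 2, false)), 2, 2) }, so U ↦ h(q(2, h(a, 2, false)), 2, 2).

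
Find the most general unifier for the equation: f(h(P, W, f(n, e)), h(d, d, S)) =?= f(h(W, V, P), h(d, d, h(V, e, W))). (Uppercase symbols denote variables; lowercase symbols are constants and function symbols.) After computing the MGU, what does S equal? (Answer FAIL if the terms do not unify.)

h(f(n, e), e, f(n, e))

Decompose f/2: h(P, W, f(n, e)) =?= h(W, V, P),  h(d, d, S) =?= h(d, d, h(V, e, W)).
Decompose h/3: P =?= W,  W =?= V,  f(n, e) =?= P.
Bind P := W; substituting into the one remaining equation that mentions P gives: f(n, e) =?= W.
Bind W := V; substituting into the remaining equations gives: f(n, e) =?= V,  h(d, d, S) =?= h(d, d, h(V, e, V)). Substituting into the earlier binding gives P := V.
Bind V := f(n, e); substituting into the remaining equation gives: h(d, d, S) =?= h(d, d, h(f(n, e), e, f(n, e))). Substituting into the earlier bindings gives P := f(n, e), W := f(n, e).
Decompose h/3: d =?= d,  d =?= d,  S =?= h(f(n, e), e, f(n, e)).
Delete trivial equation d =?= d.
Delete trivial equation d =?= d.
Bind S := h(f(n, e), e, f(n, e)).
MGU = { P -> f(n, e), W -> f(n, e), V -> f(n, e), S -> h(f(n, e), e, f(n, e)) }, so S -> h(f(n, e), e, f(n, e)).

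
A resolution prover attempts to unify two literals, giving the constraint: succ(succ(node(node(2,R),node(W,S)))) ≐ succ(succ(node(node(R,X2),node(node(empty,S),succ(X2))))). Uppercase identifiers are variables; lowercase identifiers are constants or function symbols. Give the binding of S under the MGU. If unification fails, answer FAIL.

succ(2)

Decompose succ/1: succ(node(node(2,R),node(W,S))) ≐ succ(node(node(R,X2),node(node(empty,S),succ(X2)))).
Decompose succ/1: node(node(2,R),node(W,S)) ≐ node(node(R,X2),node(node(empty,S),succ(X2))).
Decompose node/2: node(2,R) ≐ node(R,X2),  node(W,S) ≐ node(node(empty,S),succ(X2)).
Decompose node/2: 2 ≐ R,  R ≐ X2.
Bind R := 2; substituting into the one remaining equation that mentions R gives: 2 ≐ X2.
Bind X2 := 2; substituting into the remaining equation gives: node(W,S) ≐ node(node(empty,S),succ(2)).
Decompose node/2: W ≐ node(empty,S),  S ≐ succ(2).
Bind W := node(empty,S); no other remaining equation mentions W.
Bind S := succ(2). Substituting into the earlier binding gives W := node(empty,succ(2)).
MGU = { R ↦ 2, X2 ↦ 2, W ↦ node(empty,succ(2)), S ↦ succ(2) }, so S ↦ succ(2).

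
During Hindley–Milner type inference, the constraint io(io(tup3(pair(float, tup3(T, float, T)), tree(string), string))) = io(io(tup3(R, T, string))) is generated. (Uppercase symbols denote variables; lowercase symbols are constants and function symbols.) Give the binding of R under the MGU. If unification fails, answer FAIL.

pair(float, tup3(tree(string), float, tree(string)))

Decompose io/1: io(tup3(pair(float, tup3(T, float, T)), tree(string), string)) = io(tup3(R, T, string)).
Decompose io/1: tup3(pair(float, tup3(T, float, T)), tree(string), string) = tup3(R, T, string).
Decompose tup3/3: pair(float, tup3(T, float, T)) = R,  tree(string) = T,  string = string.
Bind R := pair(float, tup3(T, float, T)); no other remaining equation mentions R.
Bind T := tree(string); no other remaining equation mentions T. Substituting into the earlier binding gives R := pair(float, tup3(tree(string), float, tree(string))).
Delete trivial equation string = string.
MGU = { R ↦ pair(float, tup3(tree(string), float, tree(string))), T ↦ tree(string) }, so R ↦ pair(float, tup3(tree(string), float, tree(string))).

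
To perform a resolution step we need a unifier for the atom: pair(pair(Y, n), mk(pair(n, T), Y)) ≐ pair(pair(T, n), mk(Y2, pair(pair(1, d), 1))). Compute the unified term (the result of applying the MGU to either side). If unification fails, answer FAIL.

Decompose pair/2: pair(Y, n) ≐ pair(T, n),  mk(pair(n, T), Y) ≐ mk(Y2, pair(pair(1, d), 1)).
Decompose pair/2: Y ≐ T,  n ≐ n.
Bind Y := T; substituting into the one remaining equation that mentions Y gives: mk(pair(n, T), T) ≐ mk(Y2, pair(pair(1, d), 1)).
Delete trivial equation n ≐ n.
Decompose mk/2: pair(n, T) ≐ Y2,  T ≐ pair(pair(1, d), 1).
Bind Y2 := pair(n, T); no other remaining equation mentions Y2.
Bind T := pair(pair(1, d), 1). Substituting into the earlier bindings gives Y := pair(pair(1, d), 1), Y2 := pair(n, pair(pair(1, d), 1)).
Applying the MGU to either side gives pair(pair(pair(pair(1, d), 1), n), mk(pair(n, pair(pair(1, d), 1)), pair(pair(1, d), 1))).

pair(pair(pair(pair(1, d), 1), n), mk(pair(n, pair(pair(1, d), 1)), pair(pair(1, d), 1)))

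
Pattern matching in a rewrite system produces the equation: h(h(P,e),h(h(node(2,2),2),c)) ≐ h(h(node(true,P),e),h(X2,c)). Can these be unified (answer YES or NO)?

Decompose h/2: h(P,e) ≐ h(node(true,P),e),  h(h(node(2,2),2),c) ≐ h(X2,c).
Decompose h/2: P ≐ node(true,P),  e ≐ e.
Occurs check fails: P occurs in node(true,P); the equation P ≐ node(true,P) has no finite solution.

NO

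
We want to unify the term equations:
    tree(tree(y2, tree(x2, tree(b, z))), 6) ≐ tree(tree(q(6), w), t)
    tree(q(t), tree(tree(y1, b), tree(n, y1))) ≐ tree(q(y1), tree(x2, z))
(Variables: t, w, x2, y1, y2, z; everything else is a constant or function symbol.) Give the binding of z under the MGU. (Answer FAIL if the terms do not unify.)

Decompose tree/2: tree(y2, tree(x2, tree(b, z))) ≐ tree(q(6), w),  6 ≐ t.
Decompose tree/2: y2 ≐ q(6),  tree(x2, tree(b, z)) ≐ w.
Bind y2 := q(6); no other remaining equation mentions y2.
Bind w := tree(x2, tree(b, z)); no other remaining equation mentions w.
Bind t := 6; substituting into the remaining equation gives: tree(q(6), tree(tree(y1, b), tree(n, y1))) ≐ tree(q(y1), tree(x2, z)).
Decompose tree/2: q(6) ≐ q(y1),  tree(tree(y1, b), tree(n, y1)) ≐ tree(x2, z).
Decompose q/1: 6 ≐ y1.
Bind y1 := 6; substituting into the remaining equation gives: tree(tree(6, b), tree(n, 6)) ≐ tree(x2, z).
Decompose tree/2: tree(6, b) ≐ x2,  tree(n, 6) ≐ z.
Bind x2 := tree(6, b); no other remaining equation mentions x2. Substituting into the earlier binding gives w := tree(tree(6, b), tree(b, z)).
Bind z := tree(n, 6). Substituting into the earlier binding gives w := tree(tree(6, b), tree(b, tree(n, 6))).
MGU = { y2 -> q(6), w -> tree(tree(6, b), tree(b, tree(n, 6))), t -> 6, y1 -> 6, x2 -> tree(6, b), z -> tree(n, 6) }, so z -> tree(n, 6).

tree(n, 6)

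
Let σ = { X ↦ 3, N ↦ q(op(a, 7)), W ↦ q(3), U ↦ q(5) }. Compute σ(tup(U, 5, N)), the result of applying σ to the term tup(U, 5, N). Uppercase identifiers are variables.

Replace each occurrence of N with q(op(a, 7)).
Replace each occurrence of U with q(5).
Result: tup(q(5), 5, q(op(a, 7))).

tup(q(5), 5, q(op(a, 7)))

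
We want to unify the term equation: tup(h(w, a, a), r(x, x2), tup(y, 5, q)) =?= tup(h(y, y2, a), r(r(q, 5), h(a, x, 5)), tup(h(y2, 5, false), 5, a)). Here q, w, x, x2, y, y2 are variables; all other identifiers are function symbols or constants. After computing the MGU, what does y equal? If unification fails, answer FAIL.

Decompose tup/3: h(w, a, a) =?= h(y, y2, a),  r(x, x2) =?= r(r(q, 5), h(a, x, 5)),  tup(y, 5, q) =?= tup(h(y2, 5, false), 5, a).
Decompose h/3: w =?= y,  a =?= y2,  a =?= a.
Bind w := y; no other remaining equation mentions w.
Bind y2 := a; substituting into the one remaining equation that mentions y2 gives: tup(y, 5, q) =?= tup(h(a, 5, false), 5, a).
Delete trivial equation a =?= a.
Decompose r/2: x =?= r(q, 5),  x2 =?= h(a, x, 5).
Bind x := r(q, 5); substituting into the one remaining equation that mentions x gives: x2 =?= h(a, r(q, 5), 5).
Bind x2 := h(a, r(q, 5), 5); no other remaining equation mentions x2.
Decompose tup/3: y =?= h(a, 5, false),  5 =?= 5,  q =?= a.
Bind y := h(a, 5, false); no other remaining equation mentions y. Substituting into the earlier binding gives w := h(a, 5, false).
Delete trivial equation 5 =?= 5.
Bind q := a. Substituting into the earlier bindings gives x := r(a, 5), x2 := h(a, r(a, 5), 5).
MGU = { w -> h(a, 5, false), y2 -> a, x -> r(a, 5), x2 -> h(a, r(a, 5), 5), y -> h(a, 5, false), q -> a }, so y -> h(a, 5, false).

h(a, 5, false)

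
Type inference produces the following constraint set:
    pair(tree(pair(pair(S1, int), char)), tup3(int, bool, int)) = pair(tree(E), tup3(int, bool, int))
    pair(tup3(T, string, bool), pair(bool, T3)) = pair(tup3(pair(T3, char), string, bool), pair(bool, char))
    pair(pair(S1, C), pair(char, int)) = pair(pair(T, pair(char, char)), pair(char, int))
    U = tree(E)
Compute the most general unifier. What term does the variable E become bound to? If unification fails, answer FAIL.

Decompose pair/2: tree(pair(pair(S1, int), char)) = tree(E),  tup3(int, bool, int) = tup3(int, bool, int).
Decompose tree/1: pair(pair(S1, int), char) = E.
Bind E := pair(pair(S1, int), char); substituting into the one remaining equation that mentions E gives: U = tree(pair(pair(S1, int), char)).
Delete trivial equation tup3(int, bool, int) = tup3(int, bool, int).
Decompose pair/2: tup3(T, string, bool) = tup3(pair(T3, char), string, bool),  pair(bool, T3) = pair(bool, char).
Decompose tup3/3: T = pair(T3, char),  string = string,  bool = bool.
Bind T := pair(T3, char); substituting into the one remaining equation that mentions T gives: pair(pair(S1, C), pair(char, int)) = pair(pair(pair(T3, char), pair(char, char)), pair(char, int)).
Delete trivial equation string = string.
Delete trivial equation bool = bool.
Decompose pair/2: bool = bool,  T3 = char.
Delete trivial equation bool = bool.
Bind T3 := char; substituting into the one remaining equation that mentions T3 gives: pair(pair(S1, C), pair(char, int)) = pair(pair(pair(char, char), pair(char, char)), pair(char, int)). Substituting into the earlier binding gives T := pair(char, char).
Decompose pair/2: pair(S1, C) = pair(pair(char, char), pair(char, char)),  pair(char, int) = pair(char, int).
Decompose pair/2: S1 = pair(char, char),  C = pair(char, char).
Bind S1 := pair(char, char); substituting into the one remaining equation that mentions S1 gives: U = tree(pair(pair(pair(char, char), int), char)). Substituting into the earlier binding gives E := pair(pair(pair(char, char), int), char).
Bind C := pair(char, char); no other remaining equation mentions C.
Delete trivial equation pair(char, int) = pair(char, int).
Bind U := tree(pair(pair(pair(char, char), int), char)).
MGU = { E := pair(pair(pair(char, char), int), char), T := pair(char, char), T3 := char, S1 := pair(char, char), C := pair(char, char), U := tree(pair(pair(pair(char, char), int), char)) }, so E := pair(pair(pair(char, char), int), char).

pair(pair(pair(char, char), int), char)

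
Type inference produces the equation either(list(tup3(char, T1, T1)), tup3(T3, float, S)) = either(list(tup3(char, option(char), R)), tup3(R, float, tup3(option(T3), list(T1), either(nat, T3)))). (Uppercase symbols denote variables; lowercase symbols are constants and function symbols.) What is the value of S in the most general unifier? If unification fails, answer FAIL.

Decompose either/2: list(tup3(char, T1, T1)) = list(tup3(char, option(char), R)),  tup3(T3, float, S) = tup3(R, float, tup3(option(T3), list(T1), either(nat, T3))).
Decompose list/1: tup3(char, T1, T1) = tup3(char, option(char), R).
Decompose tup3/3: char = char,  T1 = option(char),  T1 = R.
Delete trivial equation char = char.
Bind T1 := option(char); substituting into the remaining equations gives: option(char) = R,  tup3(T3, float, S) = tup3(R, float, tup3(option(T3), list(option(char)), either(nat, T3))).
Bind R := option(char); substituting into the remaining equation gives: tup3(T3, float, S) = tup3(option(char), float, tup3(option(T3), list(option(char)), either(nat, T3))).
Decompose tup3/3: T3 = option(char),  float = float,  S = tup3(option(T3), list(option(char)), either(nat, T3)).
Bind T3 := option(char); substituting into the one remaining equation that mentions T3 gives: S = tup3(option(option(char)), list(option(char)), either(nat, option(char))).
Delete trivial equation float = float.
Bind S := tup3(option(option(char)), list(option(char)), either(nat, option(char))).
MGU = { T1 ↦ option(char), R ↦ option(char), T3 ↦ option(char), S ↦ tup3(option(option(char)), list(option(char)), either(nat, option(char))) }, so S ↦ tup3(option(option(char)), list(option(char)), either(nat, option(char))).

tup3(option(option(char)), list(option(char)), either(nat, option(char)))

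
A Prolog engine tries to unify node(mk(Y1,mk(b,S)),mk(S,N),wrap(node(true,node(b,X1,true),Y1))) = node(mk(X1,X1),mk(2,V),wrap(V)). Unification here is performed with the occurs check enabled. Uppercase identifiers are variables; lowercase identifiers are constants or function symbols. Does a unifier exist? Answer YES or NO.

Decompose node/3: mk(Y1,mk(b,S)) = mk(X1,X1),  mk(S,N) = mk(2,V),  wrap(node(true,node(b,X1,true),Y1)) = wrap(V).
Decompose mk/2: Y1 = X1,  mk(b,S) = X1.
Bind Y1 := X1; substituting into the one remaining equation that mentions Y1 gives: wrap(node(true,node(b,X1,true),X1)) = wrap(V).
Bind X1 := mk(b,S); substituting into the one remaining equation that mentions X1 gives: wrap(node(true,node(b,mk(b,S),true),mk(b,S))) = wrap(V). Substituting into the earlier binding gives Y1 := mk(b,S).
Decompose mk/2: S = 2,  N = V.
Bind S := 2; substituting into the one remaining equation that mentions S gives: wrap(node(true,node(b,mk(b,2),true),mk(b,2))) = wrap(V). Substituting into the earlier bindings gives Y1 := mk(b,2), X1 := mk(b,2).
Bind N := V; no other remaining equation mentions N.
Decompose wrap/1: node(true,node(b,mk(b,2),true),mk(b,2)) = V.
Bind V := node(true,node(b,mk(b,2),true),mk(b,2)). Substituting into the earlier binding gives N := node(true,node(b,mk(b,2),true),mk(b,2)).
No equations remain and no clash or occurs-check failure arose, so a unifier exists.

YES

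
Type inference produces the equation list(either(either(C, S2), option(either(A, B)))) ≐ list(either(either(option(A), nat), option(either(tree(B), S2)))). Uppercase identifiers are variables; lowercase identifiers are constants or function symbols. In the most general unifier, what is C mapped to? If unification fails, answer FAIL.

option(tree(nat))

Decompose list/1: either(either(C, S2), option(either(A, B))) ≐ either(either(option(A), nat), option(either(tree(B), S2))).
Decompose either/2: either(C, S2) ≐ either(option(A), nat),  option(either(A, B)) ≐ option(either(tree(B), S2)).
Decompose either/2: C ≐ option(A),  S2 ≐ nat.
Bind C := option(A); no other remaining equation mentions C.
Bind S2 := nat; substituting into the remaining equation gives: option(either(A, B)) ≐ option(either(tree(B), nat)).
Decompose option/1: either(A, B) ≐ either(tree(B), nat).
Decompose either/2: A ≐ tree(B),  B ≐ nat.
Bind A := tree(B); no other remaining equation mentions A. Substituting into the earlier binding gives C := option(tree(B)).
Bind B := nat. Substituting into the earlier bindings gives C := option(tree(nat)), A := tree(nat).
MGU = { C := option(tree(nat)), S2 := nat, A := tree(nat), B := nat }, so C := option(tree(nat)).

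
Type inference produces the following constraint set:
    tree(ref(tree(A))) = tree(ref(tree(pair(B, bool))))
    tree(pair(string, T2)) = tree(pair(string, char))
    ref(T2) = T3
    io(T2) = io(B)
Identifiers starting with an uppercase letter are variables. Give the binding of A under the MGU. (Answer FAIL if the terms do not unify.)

pair(char, bool)

Decompose tree/1: ref(tree(A)) = ref(tree(pair(B, bool))).
Decompose ref/1: tree(A) = tree(pair(B, bool)).
Decompose tree/1: A = pair(B, bool).
Bind A := pair(B, bool); no other remaining equation mentions A.
Decompose tree/1: pair(string, T2) = pair(string, char).
Decompose pair/2: string = string,  T2 = char.
Delete trivial equation string = string.
Bind T2 := char; substituting into the remaining equations gives: ref(char) = T3,  io(char) = io(B).
Bind T3 := ref(char); no other remaining equation mentions T3.
Decompose io/1: char = B.
Bind B := char. Substituting into the earlier binding gives A := pair(char, bool).
MGU = { A := pair(char, bool), T2 := char, T3 := ref(char), B := char }, so A := pair(char, bool).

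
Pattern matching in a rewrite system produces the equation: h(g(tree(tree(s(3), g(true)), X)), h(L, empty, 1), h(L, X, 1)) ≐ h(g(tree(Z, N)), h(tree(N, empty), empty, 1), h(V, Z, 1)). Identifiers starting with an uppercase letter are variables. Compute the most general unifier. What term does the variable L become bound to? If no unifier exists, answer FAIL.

Decompose h/3: g(tree(tree(s(3), g(true)), X)) ≐ g(tree(Z, N)),  h(L, empty, 1) ≐ h(tree(N, empty), empty, 1),  h(L, X, 1) ≐ h(V, Z, 1).
Decompose g/1: tree(tree(s(3), g(true)), X) ≐ tree(Z, N).
Decompose tree/2: tree(s(3), g(true)) ≐ Z,  X ≐ N.
Bind Z := tree(s(3), g(true)); substituting into the one remaining equation that mentions Z gives: h(L, X, 1) ≐ h(V, tree(s(3), g(true)), 1).
Bind X := N; substituting into the one remaining equation that mentions X gives: h(L, N, 1) ≐ h(V, tree(s(3), g(true)), 1).
Decompose h/3: L ≐ tree(N, empty),  empty ≐ empty,  1 ≐ 1.
Bind L := tree(N, empty); substituting into the one remaining equation that mentions L gives: h(tree(N, empty), N, 1) ≐ h(V, tree(s(3), g(true)), 1).
Delete trivial equation empty ≐ empty.
Delete trivial equation 1 ≐ 1.
Decompose h/3: tree(N, empty) ≐ V,  N ≐ tree(s(3), g(true)),  1 ≐ 1.
Bind V := tree(N, empty); no other remaining equation mentions V.
Bind N := tree(s(3), g(true)); no other remaining equation mentions N. Substituting into the earlier bindings gives X := tree(s(3), g(true)), L := tree(tree(s(3), g(true)), empty), V := tree(tree(s(3), g(true)), empty).
Delete trivial equation 1 ≐ 1.
MGU = { Z -> tree(s(3), g(true)), X -> tree(s(3), g(true)), L -> tree(tree(s(3), g(true)), empty), V -> tree(tree(s(3), g(true)), empty), N -> tree(s(3), g(true)) }, so L -> tree(tree(s(3), g(true)), empty).

tree(tree(s(3), g(true)), empty)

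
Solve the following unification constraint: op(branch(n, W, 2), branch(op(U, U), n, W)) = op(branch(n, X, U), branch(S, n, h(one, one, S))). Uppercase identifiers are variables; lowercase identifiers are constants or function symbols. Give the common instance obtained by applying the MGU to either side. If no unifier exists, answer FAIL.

op(branch(n, h(one, one, op(2, 2)), 2), branch(op(2, 2), n, h(one, one, op(2, 2))))

Decompose op/2: branch(n, W, 2) = branch(n, X, U),  branch(op(U, U), n, W) = branch(S, n, h(one, one, S)).
Decompose branch/3: n = n,  W = X,  2 = U.
Delete trivial equation n = n.
Bind W := X; substituting into the one remaining equation that mentions W gives: branch(op(U, U), n, X) = branch(S, n, h(one, one, S)).
Bind U := 2; substituting into the remaining equation gives: branch(op(2, 2), n, X) = branch(S, n, h(one, one, S)).
Decompose branch/3: op(2, 2) = S,  n = n,  X = h(one, one, S).
Bind S := op(2, 2); substituting into the one remaining equation that mentions S gives: X = h(one, one, op(2, 2)).
Delete trivial equation n = n.
Bind X := h(one, one, op(2, 2)). Substituting into the earlier binding gives W := h(one, one, op(2, 2)).
Applying the MGU to either side gives op(branch(n, h(one, one, op(2, 2)), 2), branch(op(2, 2), n, h(one, one, op(2, 2)))).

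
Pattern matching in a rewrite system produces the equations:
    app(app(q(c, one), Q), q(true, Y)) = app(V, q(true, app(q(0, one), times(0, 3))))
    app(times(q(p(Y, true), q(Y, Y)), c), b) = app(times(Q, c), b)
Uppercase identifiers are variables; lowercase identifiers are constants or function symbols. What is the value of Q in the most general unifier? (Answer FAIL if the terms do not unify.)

Decompose app/2: app(q(c, one), Q) = V,  q(true, Y) = q(true, app(q(0, one), times(0, 3))).
Bind V := app(q(c, one), Q); no other remaining equation mentions V.
Decompose q/2: true = true,  Y = app(q(0, one), times(0, 3)).
Delete trivial equation true = true.
Bind Y := app(q(0, one), times(0, 3)); substituting into the remaining equation gives: app(times(q(p(app(q(0, one), times(0, 3)), true), q(app(q(0, one), times(0, 3)), app(q(0, one), times(0, 3)))), c), b) = app(times(Q, c), b).
Decompose app/2: times(q(p(app(q(0, one), times(0, 3)), true), q(app(q(0, one), times(0, 3)), app(q(0, one), times(0, 3)))), c) = times(Q, c),  b = b.
Decompose times/2: q(p(app(q(0, one), times(0, 3)), true), q(app(q(0, one), times(0, 3)), app(q(0, one), times(0, 3)))) = Q,  c = c.
Bind Q := q(p(app(q(0, one), times(0, 3)), true), q(app(q(0, one), times(0, 3)), app(q(0, one), times(0, 3)))); no other remaining equation mentions Q. Substituting into the earlier binding gives V := app(q(c, one), q(p(app(q(0, one), times(0, 3)), true), q(app(q(0, one), times(0, 3)), app(q(0, one), times(0, 3))))).
Delete trivial equation c = c.
Delete trivial equation b = b.
MGU = { V ↦ app(q(c, one), q(p(app(q(0, one), times(0, 3)), true), q(app(q(0, one), times(0, 3)), app(q(0, one), times(0, 3))))), Y ↦ app(q(0, one), times(0, 3)), Q ↦ q(p(app(q(0, one), times(0, 3)), true), q(app(q(0, one), times(0, 3)), app(q(0, one), times(0, 3)))) }, so Q ↦ q(p(app(q(0, one), times(0, 3)), true), q(app(q(0, one), times(0, 3)), app(q(0, one), times(0, 3)))).

q(p(app(q(0, one), times(0, 3)), true), q(app(q(0, one), times(0, 3)), app(q(0, one), times(0, 3))))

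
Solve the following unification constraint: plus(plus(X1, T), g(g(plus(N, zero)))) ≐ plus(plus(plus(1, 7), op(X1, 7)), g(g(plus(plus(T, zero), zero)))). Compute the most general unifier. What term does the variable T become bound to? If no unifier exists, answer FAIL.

op(plus(1, 7), 7)

Decompose plus/2: plus(X1, T) ≐ plus(plus(1, 7), op(X1, 7)),  g(g(plus(N, zero))) ≐ g(g(plus(plus(T, zero), zero))).
Decompose plus/2: X1 ≐ plus(1, 7),  T ≐ op(X1, 7).
Bind X1 := plus(1, 7); substituting into the one remaining equation that mentions X1 gives: T ≐ op(plus(1, 7), 7).
Bind T := op(plus(1, 7), 7); substituting into the remaining equation gives: g(g(plus(N, zero))) ≐ g(g(plus(plus(op(plus(1, 7), 7), zero), zero))).
Decompose g/1: g(plus(N, zero)) ≐ g(plus(plus(op(plus(1, 7), 7), zero), zero)).
Decompose g/1: plus(N, zero) ≐ plus(plus(op(plus(1, 7), 7), zero), zero).
Decompose plus/2: N ≐ plus(op(plus(1, 7), 7), zero),  zero ≐ zero.
Bind N := plus(op(plus(1, 7), 7), zero); no other remaining equation mentions N.
Delete trivial equation zero ≐ zero.
MGU = { X1 ↦ plus(1, 7), T ↦ op(plus(1, 7), 7), N ↦ plus(op(plus(1, 7), 7), zero) }, so T ↦ op(plus(1, 7), 7).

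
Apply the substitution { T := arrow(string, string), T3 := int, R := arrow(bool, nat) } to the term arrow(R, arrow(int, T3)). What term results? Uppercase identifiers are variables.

Replace each occurrence of T3 with int.
Replace each occurrence of R with arrow(bool, nat).
Result: arrow(arrow(bool, nat), arrow(int, int)).

arrow(arrow(bool, nat), arrow(int, int))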